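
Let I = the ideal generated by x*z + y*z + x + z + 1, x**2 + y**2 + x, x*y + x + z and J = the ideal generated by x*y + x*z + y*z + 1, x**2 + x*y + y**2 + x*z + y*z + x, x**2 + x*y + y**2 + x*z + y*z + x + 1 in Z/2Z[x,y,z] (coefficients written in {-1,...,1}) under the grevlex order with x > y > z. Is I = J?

For a fixed monomial order, each ideal has a unique reduced Gröbner basis; comparing bases decides equality.
Buchberger on the first generating set:
f_1 = x*z + y*z + x + z + 1, LT = x*z.
f_2 = x**2 + y**2 + x, LT = x**2.
f_3 = x*y + x + z, LT = x*y.

S(f_1,f_2): lcm = x**2*z. S = x*y*z + y**2*z + x**2 + x.
  leading term x*y*z: subtract (y)·f_1 from x*y*z + y**2*z + x**2 + x → x**2 + x*y + y*z + x + y
  leading term x**2: subtract (1)·f_2 from x**2 + x*y + y*z + x + y → x*y + y**2 + y*z + y
  leading term x*y: subtract (1)·f_3 from x*y + y**2 + y*z + y → y**2 + y*z + x + y + z
  leading term y**2: no divisor's leading term divides it; move y**2 to the remainder.
  leading term y*z: no divisor's leading term divides it; move y*z to the remainder.
  leading term x: no divisor's leading term divides it; move x to the remainder.
  leading term y: no divisor's leading term divides it; move y to the remainder.
  leading term z: no divisor's leading term divides it; move z to the remainder.
  remainder y**2 + y*z + x + y + z ≠ 0; add g_4 = y**2 + y*z + x + y + z to the basis.

S(f_1,f_3): lcm = x*y*z. S = y**2*z + x*y + x*z + y*z + z**2 + y.
  leading term y**2*z: subtract (z)·g_4 from y**2*z + x*y + x*z + y*z + z**2 + y → y*z**2 + x*y + y
  leading term y*z**2: no divisor's leading term divides it; move y*z**2 to the remainder.
  leading term x*y: subtract (1)·f_3 from x*y + y → x + y + z
  leading term x: no divisor's leading term divides it; move x to the remainder.
  leading term y: no divisor's leading term divides it; move y to the remainder.
  leading term z: no divisor's leading term divides it; move z to the remainder.
  remainder y*z**2 + x + y + z ≠ 0; add g_5 = y*z**2 + x + y + z to the basis.

S(f_2,f_3): lcm = x**2*y. S = y**3 + x**2 + x*y + x*z.
  leading term y**3: subtract (y)·g_4 from y**3 + x**2 + x*y + x*z → y**2*z + x**2 + y**2 + x*z + y*z
  leading term y**2*z: subtract (z)·g_4 from y**2*z + x**2 + y**2 + x*z + y*z → y*z**2 + x**2 + y**2 + z**2
  leading term y*z**2: subtract (1)·g_5 from y*z**2 + x**2 + y**2 + z**2 → x**2 + y**2 + z**2 + x + y + z
  leading term x**2: subtract (1)·f_2 from x**2 + y**2 + z**2 + x + y + z → z**2 + y + z
  leading term z**2: no divisor's leading term divides it; move z**2 to the remainder.
  leading term y: no divisor's leading term divides it; move y to the remainder.
  leading term z: no divisor's leading term divides it; move z to the remainder.
  remainder z**2 + y + z ≠ 0; add g_6 = z**2 + y + z to the basis.

The other S-polynomials (S(f_1,g_4), S(f_2,g_4), S(f_3,g_4), S(f_1,g_5), S(f_2,g_5), S(f_3,g_5), S(g_4,g_5), S(f_1,g_6), S(f_2,g_6), S(f_3,g_6), S(g_4,g_6), S(g_5,g_6)) all reduce to 0 modulo the current basis, so we have a Gröbner basis.
Inter-reduce: drop elements whose leading term is divisible by another's, tail-reduce, and make monic.
Reduced Gröbner basis: {x**2 + y*z + y + z, x*y + x + z, y**2 + y*z + x + y + z, x*z + y*z + x + z + 1, z**2 + y + z}.

Buchberger on the second generating set:
h_1 = x*y + x*z + y*z + 1, LT = x*y.
h_2 = x**2 + x*y + y**2 + x*z + y*z + x, LT = x**2.
h_3 = x**2 + x*y + y**2 + x*z + y*z + x + 1, LT = x**2.

S(h_1,h_2): lcm = x**2*y. S = x*y**2 + y**3 + x**2*z + y**2*z + x*y + x.
  leading term x*y**2: subtract (y)·h_1 from x*y**2 + y**3 + x**2*z + y**2*z + x*y + x → y**3 + x**2*z + x*y*z + x*y + x + y
  leading term y**3: no divisor's leading term divides it; move y**3 to the remainder.
  leading term x**2*z: subtract (z)·h_2 from x**2*z + x*y*z + x*y + x + y → y**2*z + x*z**2 + y*z**2 + x*y + x*z + x + y
  leading term y**2*z: no divisor's leading term divides it; move y**2*z to the remainder.
  leading term x*z**2: no divisor's leading term divides it; move x*z**2 to the remainder.
  leading term y*z**2: no divisor's leading term divides it; move y*z**2 to the remainder.
  leading term x*y: subtract (1)·h_1 from x*y + x*z + x + y → y*z + x + y + 1
  leading term y*z: no divisor's leading term divides it; move y*z to the remainder.
  leading term x: no divisor's leading term divides it; move x to the remainder.
  leading term y: no divisor's leading term divides it; move y to the remainder.
  leading term 1: no divisor's leading term divides it; move 1 to the remainder.
  remainder y**3 + y**2*z + x*z**2 + y*z**2 + y*z + x + y + 1 ≠ 0; add k_4 = y**3 + y**2*z + x*z**2 + y*z**2 + y*z + x + y + 1 to the basis.

S(h_1,h_3): lcm = x**2*y. S = x*y**2 + y**3 + x**2*z + y**2*z + x*y + x + y.
  leading term x*y**2: subtract (y)·h_1 from x*y**2 + y**3 + x**2*z + y**2*z + x*y + x + y → y**3 + x**2*z + x*y*z + x*y + x
  leading term y**3: subtract (1)·k_4 from y**3 + x**2*z + x*y*z + x*y + x → x**2*z + x*y*z + y**2*z + x*z**2 + y*z**2 + x*y + y*z + y + 1
  leading term x**2*z: subtract (z)·h_2 from x**2*z + x*y*z + y**2*z + x*z**2 + y*z**2 + x*y + y*z + y + 1 → x*y + x*z + y*z + y + 1
  leading term x*y: subtract (1)·h_1 from x*y + x*z + y*z + y + 1 → y
  leading term y: no divisor's leading term divides it; move y to the remainder.
  remainder y ≠ 0; add k_5 = y to the basis.

S(h_2,h_3): lcm = x**2. S = 1.
  leading term 1: no divisor's leading term divides it; move 1 to the remainder.
  remainder 1 ≠ 0; add k_6 = 1 to the basis.

The other S-polynomials (S(h_1,k_4), S(h_2,k_4), S(h_3,k_4), S(h_1,k_5), S(h_2,k_5), S(h_3,k_5), S(k_4,k_5), S(h_1,k_6), S(h_2,k_6), S(h_3,k_6), S(k_4,k_6), S(k_5,k_6)) all reduce to 0 modulo the current basis, so we have a Gröbner basis.
Inter-reduce: drop elements whose leading term is divisible by another's, tail-reduce, and make monic.
Reduced Gröbner basis: {1}.

The bases are distinct; the ideals are different.

No, the ideals differ.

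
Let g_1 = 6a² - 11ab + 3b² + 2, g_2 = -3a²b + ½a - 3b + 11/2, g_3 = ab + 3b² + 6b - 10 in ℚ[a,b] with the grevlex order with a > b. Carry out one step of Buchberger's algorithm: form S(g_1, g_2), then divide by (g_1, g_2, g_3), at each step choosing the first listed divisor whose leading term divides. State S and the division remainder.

lcm(LM(g_1), LM(g_2)) = a²b.
S = (lcm/LT(g_1))·g_1 − (lcm/LT(g_2))·g_2 = -11/6ab² + ½b³ + ⅙a - ⅔b + 11/6.
Reduce S modulo (g_1, g_2, g_3) in that order:
  leading term ab²: subtract (-11/6b)·g_3 from -11/6ab² + ½b³ + ⅙a - ⅔b + 11/6 → 6b³ + 11b² + ⅙a - 19b + 11/6
  leading term b³: no divisor's leading term divides it; move 6b³ to the remainder.
  leading term b²: no divisor's leading term divides it; move 11b² to the remainder.
  leading term a: no divisor's leading term divides it; move ⅙a to the remainder.
  leading term b: no divisor's leading term divides it; move -19b to the remainder.
  leading term 1: no divisor's leading term divides it; move 11/6 to the remainder.
The remainder 6b³ + 11b² + ⅙a - 19b + 11/6 is nonzero, so it would be added as the next basis element.

S(g_1, g_2) = -11/6ab² + ½b³ + ⅙a - ⅔b + 11/6; remainder on division = 6b³ + 11b² + ⅙a - 19b + 11/6.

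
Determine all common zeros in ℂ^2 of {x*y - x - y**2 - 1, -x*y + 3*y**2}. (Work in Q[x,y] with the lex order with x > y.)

{(-1, 0), (9/4 - 3*sqrt(17)/4, 3/4 - sqrt(17)/4), (9/4 + 3*sqrt(17)/4, 3/4 + sqrt(17)/4)}

Compute a lex Gröbner basis by Buchberger's algorithm.
f_1 = x*y - x - y**2 - 1, LT = x*y.
f_2 = -x*y + 3*y**2, LT = x*y.

S(f_1,f_2): lcm = x*y. S = -x + 2*y**2 - 1.
  leading term x: no divisor's leading term divides it; move -x to the remainder.
  leading term y**2: no divisor's leading term divides it; move 2*y**2 to the remainder.
  leading term 1: no divisor's leading term divides it; move -1 to the remainder.
  remainder -x + 2*y**2 - 1 ≠ 0; add h_3 = -x + 2*y**2 - 1 to the basis.

S(f_1,h_3): lcm = x*y. S = -x + 2*y**3 - y**2 - y - 1.
  leading term x: subtract (1)·h_3 from -x + 2*y**3 - y**2 - y - 1 → 2*y**3 - 3*y**2 - y
  leading term y**3: no divisor's leading term divides it; move 2*y**3 to the remainder.
  leading term y**2: no divisor's leading term divides it; move -3*y**2 to the remainder.
  leading term y: no divisor's leading term divides it; move -y to the remainder.
  remainder 2*y**3 - 3*y**2 - y ≠ 0; add h_4 = 2*y**3 - 3*y**2 - y to the basis.

The other S-polynomials (S(f_2,h_3), S(f_1,h_4), S(f_2,h_4), S(h_3,h_4)) all reduce to 0 modulo the current basis, so we have a Gröbner basis.
Inter-reduce: drop elements whose leading term is divisible by another's, tail-reduce, and make monic.
Reduced Gröbner basis: {x - 2*y**2 + 1, y**3 - 3/2*y**2 - 1/2*y}.

The lex basis is triangular: the last element involves only y. Solving y**3 - 3/2*y**2 - 1/2*y = 0 gives y ∈ {0, 3/4 - sqrt(17)/4, 3/4 + sqrt(17)/4}; substituting each value into the earlier elements determines the remaining variables.
  y = 0: the earlier basis element becomes x + 1 = 0, giving x = -1 — point (-1, 0).
  y = 3/4 - sqrt(17)/4: the earlier basis element becomes x - 9/4 + 3*sqrt(17)/4 = 0, giving x = 9/4 - 3*sqrt(17)/4 — point (9/4 - 3*sqrt(17)/4, 3/4 - sqrt(17)/4).
  y = 3/4 + sqrt(17)/4: the earlier basis element becomes x - 3*sqrt(17)/4 - 9/4 = 0, giving x = 9/4 + 3*sqrt(17)/4 — point (9/4 + 3*sqrt(17)/4, 3/4 + sqrt(17)/4).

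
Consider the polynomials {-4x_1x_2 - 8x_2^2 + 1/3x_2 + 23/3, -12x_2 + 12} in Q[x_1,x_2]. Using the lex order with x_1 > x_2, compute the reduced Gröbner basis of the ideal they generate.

This is the nonlinear analogue of row-reducing a linear system.

f_1 = -4x_1x_2 - 8x_2^2 + 1/3x_2 + 23/3, LT = x_1x_2.
f_2 = -12x_2 + 12, LT = x_2.

S(f_1,f_2): lcm = x_1x_2. S = x_1 + 2x_2^2 - 1/12x_2 - 23/12.
  reduce S modulo (f_1, f_2):
  remainder x_1 ≠ 0; add g_3 = x_1 to the basis.

The other S-polynomials (S(f_1,g_3), S(f_2,g_3)) all reduce to 0 modulo the current basis, so we have a Gröbner basis.
Inter-reduce: drop elements whose leading term is divisible by another's, tail-reduce, and make monic.

G = {x_1, x_2 - 1}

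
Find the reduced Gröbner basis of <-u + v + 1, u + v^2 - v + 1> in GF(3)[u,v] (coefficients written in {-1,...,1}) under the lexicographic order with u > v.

f_1 = -u + v + 1, LT = u.
f_2 = u + v^2 - v + 1, LT = u.

S(f_1,f_2): lcm = u. S = -v^2 + 1.
  leading term v^2: no divisor's leading term divides it; move -v^2 to the remainder.
  leading term 1: no divisor's leading term divides it; move 1 to the remainder.
  remainder -v^2 + 1 ≠ 0; add g_3 = -v^2 + 1 to the basis.

The other S-polynomials (S(f_1,g_3), S(f_2,g_3)) all reduce to 0 modulo the current basis, so we have a Gröbner basis.
Inter-reduce: drop elements whose leading term is divisible by another's, tail-reduce, and make monic.

G = {u - v - 1, v^2 - 1}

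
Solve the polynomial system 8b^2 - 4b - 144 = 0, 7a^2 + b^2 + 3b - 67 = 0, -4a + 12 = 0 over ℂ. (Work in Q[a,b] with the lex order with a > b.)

{(3, -4)}

Compute a lex Gröbner basis by Buchberger's algorithm.
f_1 = 8b^2 - 4b - 144, LT = b^2.
f_2 = 7a^2 + b^2 + 3b - 67, LT = a^2.
f_3 = -4a + 12, LT = a.

S(f_2,f_3): lcm = a^2. S = 3a + 1/7b^2 + 3/7b - 67/7.
  leading term a: subtract (-3/4)·f_3 from 3a + 1/7b^2 + 3/7b - 67/7 → 1/7b^2 + 3/7b - 4/7
  leading term b^2: subtract (1/56)·f_1 from 1/7b^2 + 3/7b - 4/7 → 1/2b + 2
  leading term b: no divisor's leading term divides it; move 1/2b to the remainder.
  leading term 1: no divisor's leading term divides it; move 2 to the remainder.
  remainder 1/2b + 2 ≠ 0; add h_4 = 1/2b + 2 to the basis.

The other S-polynomials (S(f_1,f_2), S(f_1,f_3), S(f_1,h_4), S(f_2,h_4), S(f_3,h_4)) all reduce to 0 modulo the current basis, so we have a Gröbner basis.
Inter-reduce: drop elements whose leading term is divisible by another's, tail-reduce, and make monic.
Reduced Gröbner basis: {a - 3, b + 4}.

A lex Gröbner basis eliminates variables successively. Here b + 4 depends only on b, with roots {-4}; lifting each root through the earlier basis elements recovers the full solutions.
  b = -4: the earlier basis element becomes a - 3 = 0, giving a = 3 — point (3, -4).
A lex Gröbner basis triangularizes the system, enabling back-substitution.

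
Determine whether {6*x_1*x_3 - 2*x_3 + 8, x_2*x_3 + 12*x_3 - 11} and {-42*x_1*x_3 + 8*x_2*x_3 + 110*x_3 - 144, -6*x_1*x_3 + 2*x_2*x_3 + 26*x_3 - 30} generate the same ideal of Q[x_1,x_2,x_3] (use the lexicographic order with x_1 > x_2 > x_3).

Equality of ideals is decidable: compute both reduced Gröbner bases (unique for the ordering) and check whether they agree.
Buchberger on the first generating set:
f_1 = 6*x_1*x_3 - 2*x_3 + 8, LT = x_1*x_3.
f_2 = x_2*x_3 + 12*x_3 - 11, LT = x_2*x_3.

S(f_1,f_2): lcm = x_1*x_2*x_3. S = -12*x_1*x_3 + 11*x_1 - 1/3*x_2*x_3 + 4/3*x_2.
  leading term x_1*x_3: subtract (-2)·f_1 from -12*x_1*x_3 + 11*x_1 - 1/3*x_2*x_3 + 4/3*x_2 → 11*x_1 - 1/3*x_2*x_3 + 4/3*x_2 - 4*x_3 + 16
  leading term x_1: no divisor's leading term divides it; move 11*x_1 to the remainder.
  leading term x_2*x_3: subtract (-1/3)·f_2 from -1/3*x_2*x_3 + 4/3*x_2 - 4*x_3 + 16 → 4/3*x_2 + 37/3
  leading term x_2: no divisor's leading term divides it; move 4/3*x_2 to the remainder.
  leading term 1: no divisor's leading term divides it; move 37/3 to the remainder.
  remainder 11*x_1 + 4/3*x_2 + 37/3 ≠ 0; add g_3 = 11*x_1 + 4/3*x_2 + 37/3 to the basis.

The other S-polynomials (S(f_1,g_3), S(f_2,g_3)) all reduce to 0 modulo the current basis, so we have a Gröbner basis.
Inter-reduce: drop elements whose leading term is divisible by another's, tail-reduce, and make monic.
Reduced Gröbner basis: {x_1 + 4/33*x_2 + 37/33, x_2*x_3 + 12*x_3 - 11}.

Buchberger on the second generating set:
h_1 = -42*x_1*x_3 + 8*x_2*x_3 + 110*x_3 - 144, LT = x_1*x_3.
h_2 = -6*x_1*x_3 + 2*x_2*x_3 + 26*x_3 - 30, LT = x_1*x_3.

S(h_1,h_2): lcm = x_1*x_3. S = 1/7*x_2*x_3 + 12/7*x_3 - 11/7.
  leading term x_2*x_3: no divisor's leading term divides it; move 1/7*x_2*x_3 to the remainder.
  leading term x_3: no divisor's leading term divides it; move 12/7*x_3 to the remainder.
  leading term 1: no divisor's leading term divides it; move -11/7 to the remainder.
  remainder 1/7*x_2*x_3 + 12/7*x_3 - 11/7 ≠ 0; add k_3 = 1/7*x_2*x_3 + 12/7*x_3 - 11/7 to the basis.

S(h_1,k_3): lcm = x_1*x_2*x_3. S = -12*x_1*x_3 + 11*x_1 - 4/21*x_2**2*x_3 - 55/21*x_2*x_3 + 24/7*x_2.
  leading term x_1*x_3: subtract (2/7)·h_1 from -12*x_1*x_3 + 11*x_1 - 4/21*x_2**2*x_3 - 55/21*x_2*x_3 + 24/7*x_2 → 11*x_1 - 4/21*x_2**2*x_3 - 103/21*x_2*x_3 + 24/7*x_2 - 220/7*x_3 + 288/7
  leading term x_1: no divisor's leading term divides it; move 11*x_1 to the remainder.
  leading term x_2**2*x_3: subtract (-4/3*x_2)·k_3 from -4/21*x_2**2*x_3 - 103/21*x_2*x_3 + 24/7*x_2 - 220/7*x_3 + 288/7 → -55/21*x_2*x_3 + 4/3*x_2 - 220/7*x_3 + 288/7
  leading term x_2*x_3: subtract (-55/3)·k_3 from -55/21*x_2*x_3 + 4/3*x_2 - 220/7*x_3 + 288/7 → 4/3*x_2 + 37/3
  leading term x_2: no divisor's leading term divides it; move 4/3*x_2 to the remainder.
  leading term 1: no divisor's leading term divides it; move 37/3 to the remainder.
  remainder 11*x_1 + 4/3*x_2 + 37/3 ≠ 0; add k_4 = 11*x_1 + 4/3*x_2 + 37/3 to the basis.

The other S-polynomials (S(h_2,k_3), S(h_1,k_4), S(h_2,k_4), S(k_3,k_4)) all reduce to 0 modulo the current basis, so we have a Gröbner basis.
Inter-reduce: drop elements whose leading term is divisible by another's, tail-reduce, and make monic.
Reduced Gröbner basis: {x_1 + 4/33*x_2 + 37/33, x_2*x_3 + 12*x_3 - 11}.

The two bases agree; hence the ideals are identical.

Yes, the ideals are equal.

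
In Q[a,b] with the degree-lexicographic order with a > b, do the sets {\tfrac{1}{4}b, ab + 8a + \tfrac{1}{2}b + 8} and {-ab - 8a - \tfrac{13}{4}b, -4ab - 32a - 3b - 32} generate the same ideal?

No, the ideals differ.

Since reduced Gröbner bases are canonical representatives of ideals under a given ordering, it suffices to compute and compare them.
Buchberger on the first generating set:
f_1 = \tfrac{1}{4}b, LT = b.
f_2 = ab + 8a + \tfrac{1}{2}b + 8, LT = ab.

S(f_1,f_2): lcm = ab. S = -8a - \tfrac{1}{2}b - 8.
  leading term a: no divisor's leading term divides it; move -8a to the remainder.
  leading term b: subtract (-2)·f_1 from -\tfrac{1}{2}b - 8 → -8
  leading term 1: no divisor's leading term divides it; move -8 to the remainder.
  remainder -8a - 8 ≠ 0; add g_3 = -8a - 8 to the basis.

The other S-polynomials (S(f_1,g_3), S(f_2,g_3)) all reduce to 0 modulo the current basis, so we have a Gröbner basis.
Inter-reduce: drop elements whose leading term is divisible by another's, tail-reduce, and make monic.
Reduced Gröbner basis: {a + 1, b}.

Buchberger on the second generating set:
h_1 = -ab - 8a - \tfrac{13}{4}b, LT = ab.
h_2 = -4ab - 32a - 3b - 32, LT = ab.

S(h_1,h_2): lcm = ab. S = \tfrac{5}{2}b - 8.
  leading term b: no divisor's leading term divides it; move \tfrac{5}{2}b to the remainder.
  leading term 1: no divisor's leading term divides it; move -8 to the remainder.
  remainder \tfrac{5}{2}b - 8 ≠ 0; add k_3 = \tfrac{5}{2}b - 8 to the basis.

S(h_1,k_3): lcm = ab. S = \tfrac{56}{5}a + \tfrac{13}{4}b.
  leading term a: no divisor's leading term divides it; move \tfrac{56}{5}a to the remainder.
  leading term b: subtract (\tfrac{13}{10})·k_3 from \tfrac{13}{4}b → \tfrac{52}{5}
  leading term 1: no divisor's leading term divides it; move \tfrac{52}{5} to the remainder.
  remainder \tfrac{56}{5}a + \tfrac{52}{5} ≠ 0; add k_4 = \tfrac{56}{5}a + \tfrac{52}{5} to the basis.

The other S-polynomials (S(h_2,k_3), S(h_1,k_4), S(h_2,k_4), S(k_3,k_4)) all reduce to 0 modulo the current basis, so we have a Gröbner basis.
Inter-reduce: drop elements whose leading term is divisible by another's, tail-reduce, and make monic.
Reduced Gröbner basis: {a + \tfrac{13}{14}, b - \tfrac{16}{5}}.

Since the reduced bases disagree, the two ideals are not the same.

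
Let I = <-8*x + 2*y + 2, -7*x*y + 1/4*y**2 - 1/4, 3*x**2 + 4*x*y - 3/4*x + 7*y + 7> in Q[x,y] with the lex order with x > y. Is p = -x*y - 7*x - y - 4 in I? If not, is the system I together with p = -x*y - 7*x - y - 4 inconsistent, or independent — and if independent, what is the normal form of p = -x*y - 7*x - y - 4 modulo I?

Adjoining -x*y - 7*x - y - 4 makes the ideal the whole ring: the system is inconsistent.

First compute the reduced Gröbner basis of I by Buchberger's algorithm.
f_1 = -8*x + 2*y + 2, LT = x.
f_2 = -7*x*y + 1/4*y**2 - 1/4, LT = x*y.
f_3 = 3*x**2 + 4*x*y - 3/4*x + 7*y + 7, LT = x**2.

S(f_1,f_2): lcm = x*y. S = -3/14*y**2 - 1/4*y - 1/28.
  reduce S modulo (f_1, f_2, f_3):
  remainder -3/14*y**2 - 1/4*y - 1/28 ≠ 0; add h_4 = -3/14*y**2 - 1/4*y - 1/28 to the basis.

S(f_1,f_3): lcm = x**2. S = -19/12*x*y - 7/3*y - 7/3.
  reduce S modulo (f_1, f_2, f_3, h_4):
  remainder -653/288*y - 653/288 ≠ 0; add h_5 = -653/288*y - 653/288 to the basis.

The other S-polynomials (S(f_2,f_3), S(f_1,h_4), S(f_2,h_4), S(f_3,h_4), S(f_1,h_5), S(f_2,h_5), S(f_3,h_5), S(h_4,h_5)) all reduce to 0 modulo the current basis, so we have a Gröbner basis.
Inter-reduce: drop elements whose leading term is divisible by another's, tail-reduce, and make monic.
Reduced Gröbner basis: {x, y + 1}.
Label its elements g_1 = x, g_2 = y + 1.

Reduce p = -x*y - 7*x - y - 4 modulo G:
  leading term x*y: subtract (-y)·g_1 from -x*y - 7*x - y - 4 → -7*x - y - 4
  leading term x: subtract (-7)·g_1 from -7*x - y - 4 → -y - 4
  leading term y: subtract (-1)·g_2 from -y - 4 → -3
  leading term 1: no divisor's leading term divides it; move -3 to the remainder.
  normal form = -3.
The normal form is nonzero, so p ∉ I. Since p minus its normal form lies in I, I + (p) = I + (r) where r = -3; decide whether this ideal is the whole ring.
Here r = -3 is a nonzero constant, hence a unit: 1 ∈ I + (p), the Gröbner basis of I + (p) is {1}, and the enlarged system has no common solution — adjoining p is inconsistent.

The remainder on division by a Gröbner basis is unique — it is the normal form.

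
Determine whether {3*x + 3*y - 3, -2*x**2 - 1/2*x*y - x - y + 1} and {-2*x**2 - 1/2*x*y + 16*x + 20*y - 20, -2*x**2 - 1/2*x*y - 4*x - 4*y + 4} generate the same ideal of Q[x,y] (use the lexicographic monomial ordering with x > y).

Equality of ideals is decidable: compute both reduced Gröbner bases (unique for the ordering) and check whether they agree.
Buchberger on the first generating set:
f_1 = 3*x + 3*y - 3, LT = x.
f_2 = -2*x**2 - 1/2*x*y - x - y + 1, LT = x**2.

S(f_1,f_2): lcm = x**2. S = 3/4*x*y - 3/2*x - 1/2*y + 1/2.
  leading term x*y: subtract (1/4*y)·f_1 from 3/4*x*y - 3/2*x - 1/2*y + 1/2 → -3/2*x - 3/4*y**2 + 1/4*y + 1/2
  leading term x: subtract (-1/2)·f_1 from -3/2*x - 3/4*y**2 + 1/4*y + 1/2 → -3/4*y**2 + 7/4*y - 1
  leading term y**2: no divisor's leading term divides it; move -3/4*y**2 to the remainder.
  leading term y: no divisor's leading term divides it; move 7/4*y to the remainder.
  leading term 1: no divisor's leading term divides it; move -1 to the remainder.
  remainder -3/4*y**2 + 7/4*y - 1 ≠ 0; add g_3 = -3/4*y**2 + 7/4*y - 1 to the basis.

The other S-polynomials (S(f_1,g_3), S(f_2,g_3)) all reduce to 0 modulo the current basis, so we have a Gröbner basis.
Inter-reduce: drop elements whose leading term is divisible by another's, tail-reduce, and make monic.
Reduced Gröbner basis: {x + y - 1, y**2 - 7/3*y + 4/3}.

Buchberger on the second generating set:
h_1 = -2*x**2 - 1/2*x*y + 16*x + 20*y - 20, LT = x**2.
h_2 = -2*x**2 - 1/2*x*y - 4*x - 4*y + 4, LT = x**2.

S(h_1,h_2): lcm = x**2. S = -10*x - 12*y + 12.
  leading term x: no divisor's leading term divides it; move -10*x to the remainder.
  leading term y: no divisor's leading term divides it; move -12*y to the remainder.
  leading term 1: no divisor's leading term divides it; move 12 to the remainder.
  remainder -10*x - 12*y + 12 ≠ 0; add k_3 = -10*x - 12*y + 12 to the basis.

S(h_1,k_3): lcm = x**2. S = -19/20*x*y - 34/5*x - 10*y + 10.
  leading term x*y: subtract (19/200*y)·k_3 from -19/20*x*y - 34/5*x - 10*y + 10 → -34/5*x + 57/50*y**2 - 557/50*y + 10
  leading term x: subtract (17/25)·k_3 from -34/5*x + 57/50*y**2 - 557/50*y + 10 → 57/50*y**2 - 149/50*y + 46/25
  leading term y**2: no divisor's leading term divides it; move 57/50*y**2 to the remainder.
  leading term y: no divisor's leading term divides it; move -149/50*y to the remainder.
  leading term 1: no divisor's leading term divides it; move 46/25 to the remainder.
  remainder 57/50*y**2 - 149/50*y + 46/25 ≠ 0; add k_4 = 57/50*y**2 - 149/50*y + 46/25 to the basis.

The other S-polynomials (S(h_2,k_3), S(h_1,k_4), S(h_2,k_4), S(k_3,k_4)) all reduce to 0 modulo the current basis, so we have a Gröbner basis.
Inter-reduce: drop elements whose leading term is divisible by another's, tail-reduce, and make monic.
Reduced Gröbner basis: {x + 6/5*y - 6/5, y**2 - 149/57*y + 92/57}.

The bases are distinct; the ideals are different.

No, the ideals differ.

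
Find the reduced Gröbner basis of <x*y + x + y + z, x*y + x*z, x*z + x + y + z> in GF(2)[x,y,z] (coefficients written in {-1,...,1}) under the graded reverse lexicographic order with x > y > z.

G = {x*y + x + y + z, y**2 + z**2, x*z + x + y + z}

f_1 = x*y + x + y + z, LT = x*y.
f_2 = x*y + x*z, LT = x*y.
f_3 = x*z + x + y + z, LT = x*z.

S(f_1,f_3): lcm = x*y*z. S = x*y + y**2 + x*z + z**2.
  leading term x*y: subtract (1)·f_1 from x*y + y**2 + x*z + z**2 → y**2 + x*z + z**2 + x + y + z
  leading term y**2: no divisor's leading term divides it; move y**2 to the remainder.
  leading term x*z: subtract (1)·f_3 from x*z + z**2 + x + y + z → z**2
  leading term z**2: no divisor's leading term divides it; move z**2 to the remainder.
  remainder y**2 + z**2 ≠ 0; add g_4 = y**2 + z**2 to the basis.

The other S-polynomials (S(f_1,f_2), S(f_2,f_3), S(f_1,g_4), S(f_2,g_4), S(f_3,g_4)) all reduce to 0 modulo the current basis, so we have a Gröbner basis.
Inter-reduce: drop elements whose leading term is divisible by another's, tail-reduce, and make monic.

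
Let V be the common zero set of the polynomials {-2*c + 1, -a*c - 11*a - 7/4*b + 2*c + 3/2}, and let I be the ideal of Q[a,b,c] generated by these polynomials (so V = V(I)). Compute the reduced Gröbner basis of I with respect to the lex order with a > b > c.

G = {a + 7/46*b - 5/23, c - 1/2}

f_1 = -2*c + 1, LT = c.
f_2 = -a*c - 11*a - 7/4*b + 2*c + 3/2, LT = a*c.

S(f_1,f_2): lcm = a*c. S = -23/2*a - 7/4*b + 2*c + 3/2.
  leading term a: no divisor's leading term divides it; move -23/2*a to the remainder.
  leading term b: no divisor's leading term divides it; move -7/4*b to the remainder.
  leading term c: subtract (-1)·f_1 from 2*c + 3/2 → 5/2
  leading term 1: no divisor's leading term divides it; move 5/2 to the remainder.
  remainder -23/2*a - 7/4*b + 5/2 ≠ 0; add g_3 = -23/2*a - 7/4*b + 5/2 to the basis.

S(f_1,g_3): leading monomials are coprime, so the S-polynomial reduces to 0 (Buchberger's first criterion).
S(f_2,g_3): lcm = a*c. S = 11*a - 7/46*b*c + 7/4*b - 41/23*c - 3/2.
  leading term a: subtract (-22/23)·g_3 from 11*a - 7/46*b*c + 7/4*b - 41/23*c - 3/2 → -7/46*b*c + 7/92*b - 41/23*c + 41/46
  leading term b*c: subtract (7/92*b)·f_1 from -7/46*b*c + 7/92*b - 41/23*c + 41/46 → -41/23*c + 41/46
  leading term c: subtract (41/46)·f_1 from -41/23*c + 41/46 → 0
  remainder 0.

Every S-polynomial of the final basis reduces to 0, so we have a Gröbner basis.
Inter-reduce: drop elements whose leading term is divisible by another's, tail-reduce, and make monic.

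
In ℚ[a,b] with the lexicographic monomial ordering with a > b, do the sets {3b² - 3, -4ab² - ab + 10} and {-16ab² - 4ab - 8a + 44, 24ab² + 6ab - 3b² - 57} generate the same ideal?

No, the ideals differ.

Equality of ideals is decidable: compute both reduced Gröbner bases (unique for the ordering) and check whether they agree.
Buchberger on the first generating set:
f_1 = 3b² - 3, LT = b².
f_2 = -4ab² - ab + 10, LT = ab².

S(f_1,f_2): lcm = ab². S = -¼ab - a + 5/2.
  reduce S modulo (f_1, f_2):
  remainder -¼ab - a + 5/2 ≠ 0; add g_3 = -¼ab - a + 5/2 to the basis.

S(f_1,g_3): lcm = ab². S = -4ab - a + 10b.
  reduce S modulo (f_1, f_2, g_3):
  remainder 15a + 10b - 40 ≠ 0; add g_4 = 15a + 10b - 40 to the basis.

The other S-polynomials (S(f_2,g_3), S(f_1,g_4), S(f_2,g_4), S(g_3,g_4)) all reduce to 0 modulo the current basis, so we have a Gröbner basis.
Inter-reduce: drop elements whose leading term is divisible by another's, tail-reduce, and make monic.
Reduced Gröbner basis: {a + ⅔b - 8/3, b² - 1}.

Buchberger on the second generating set:
h_1 = -16ab² - 4ab - 8a + 44, LT = ab².
h_2 = 24ab² + 6ab - 3b² - 57, LT = ab².

S(h_1,h_2): lcm = ab². S = ½a + ⅛b² - ⅜.
  reduce S modulo (h_1, h_2):
  remainder ½a + ⅛b² - ⅜ ≠ 0; add k_3 = ½a + ⅛b² - ⅜ to the basis.

S(h_1,k_3): lcm = ab². S = ¼ab + ½a - ¼b⁴ + ¾b² - 11/4.
  reduce S modulo (h_1, h_2, k_3):
  remainder -¼b⁴ - 1/16b³ + ⅝b² + 3/16b - 19/8 ≠ 0; add k_4 = -¼b⁴ - 1/16b³ + ⅝b² + 3/16b - 19/8 to the basis.

The other S-polynomials (S(h_2,k_3), S(h_1,k_4), S(h_2,k_4), S(k_3,k_4)) all reduce to 0 modulo the current basis, so we have a Gröbner basis.
Inter-reduce: drop elements whose leading term is divisible by another's, tail-reduce, and make monic.
Reduced Gröbner basis: {a + ¼b² - ¾, b⁴ + ¼b³ - 5/2b² - ¾b + 19/2}.

The bases are distinct; the ideals are different.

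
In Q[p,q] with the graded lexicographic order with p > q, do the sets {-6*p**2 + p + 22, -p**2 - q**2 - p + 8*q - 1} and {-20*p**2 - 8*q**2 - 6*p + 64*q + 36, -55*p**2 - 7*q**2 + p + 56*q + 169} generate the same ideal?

Equality of ideals is decidable: compute both reduced Gröbner bases (unique for the ordering) and check whether they agree.
Buchberger on the first generating set:
f_1 = -6*p**2 + p + 22, LT = p**2.
f_2 = -p**2 - q**2 - p + 8*q - 1, LT = p**2.

S(f_1,f_2): lcm = p**2. S = -q**2 - 7/6*p + 8*q - 14/3.
  leading term q**2: no divisor's leading term divides it; move -q**2 to the remainder.
  leading term p: no divisor's leading term divides it; move -7/6*p to the remainder.
  leading term q: no divisor's leading term divides it; move 8*q to the remainder.
  leading term 1: no divisor's leading term divides it; move -14/3 to the remainder.
  remainder -q**2 - 7/6*p + 8*q - 14/3 ≠ 0; add g_3 = -q**2 - 7/6*p + 8*q - 14/3 to the basis.

The other S-polynomials (S(f_1,g_3), S(f_2,g_3)) all reduce to 0 modulo the current basis, so we have a Gröbner basis.
Inter-reduce: drop elements whose leading term is divisible by another's, tail-reduce, and make monic.
Reduced Gröbner basis: {p**2 - 1/6*p - 11/3, q**2 + 7/6*p - 8*q + 14/3}.

Buchberger on the second generating set:
h_1 = -20*p**2 - 8*q**2 - 6*p + 64*q + 36, LT = p**2.
h_2 = -55*p**2 - 7*q**2 + p + 56*q + 169, LT = p**2.

S(h_1,h_2): lcm = p**2. S = 3/11*q**2 + 7/22*p - 24/11*q + 14/11.
  leading term q**2: no divisor's leading term divides it; move 3/11*q**2 to the remainder.
  leading term p: no divisor's leading term divides it; move 7/22*p to the remainder.
  leading term q: no divisor's leading term divides it; move -24/11*q to the remainder.
  leading term 1: no divisor's leading term divides it; move 14/11 to the remainder.
  remainder 3/11*q**2 + 7/22*p - 24/11*q + 14/11 ≠ 0; add k_3 = 3/11*q**2 + 7/22*p - 24/11*q + 14/11 to the basis.

The other S-polynomials (S(h_1,k_3), S(h_2,k_3)) all reduce to 0 modulo the current basis, so we have a Gröbner basis.
Inter-reduce: drop elements whose leading term is divisible by another's, tail-reduce, and make monic.
Reduced Gröbner basis: {p**2 - 1/6*p - 11/3, q**2 + 7/6*p - 8*q + 14/3}.

Same reduced basis, so the two generating sets span the same ideal.
The same test decides containment: I ⊆ J iff every generator of I reduces to 0 modulo a Gröbner basis of J.

Yes, the ideals are equal.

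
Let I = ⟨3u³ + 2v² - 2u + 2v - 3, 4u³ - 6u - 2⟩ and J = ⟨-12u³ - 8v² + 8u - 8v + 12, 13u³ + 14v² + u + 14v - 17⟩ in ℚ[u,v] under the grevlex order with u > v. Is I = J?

No, the ideals differ.

Equality of ideals is decidable: compute both reduced Gröbner bases (unique for the ordering) and check whether they agree.
Buchberger on the first generating set:
f_1 = 3u³ + 2v² - 2u + 2v - 3, LT = u³.
f_2 = 4u³ - 6u - 2, LT = u³.

S(f_1,f_2): lcm = u³. S = ⅔v² + ⅚u + ⅔v - ½.
  leading term v²: no divisor's leading term divides it; move ⅔v² to the remainder.
  leading term u: no divisor's leading term divides it; move ⅚u to the remainder.
  leading term v: no divisor's leading term divides it; move ⅔v to the remainder.
  leading term 1: no divisor's leading term divides it; move -½ to the remainder.
  remainder ⅔v² + ⅚u + ⅔v - ½ ≠ 0; add g_3 = ⅔v² + ⅚u + ⅔v - ½ to the basis.

The other S-polynomials (S(f_1,g_3), S(f_2,g_3)) all reduce to 0 modulo the current basis, so we have a Gröbner basis.
Inter-reduce: drop elements whose leading term is divisible by another's, tail-reduce, and make monic.
Reduced Gröbner basis: {u³ - 3/2u - ½, v² + 5/4u + v - ¾}.

Buchberger on the second generating set:
h_1 = -12u³ - 8v² + 8u - 8v + 12, LT = u³.
h_2 = 13u³ + 14v² + u + 14v - 17, LT = u³.

S(h_1,h_2): lcm = u³. S = -16/39v² - 29/39u - 16/39v + 4/13.
  leading term v²: no divisor's leading term divides it; move -16/39v² to the remainder.
  leading term u: no divisor's leading term divides it; move -29/39u to the remainder.
  leading term v: no divisor's leading term divides it; move -16/39v to the remainder.
  leading term 1: no divisor's leading term divides it; move 4/13 to the remainder.
  remainder -16/39v² - 29/39u - 16/39v + 4/13 ≠ 0; add k_3 = -16/39v² - 29/39u - 16/39v + 4/13 to the basis.

The other S-polynomials (S(h_1,k_3), S(h_2,k_3)) all reduce to 0 modulo the current basis, so we have a Gröbner basis.
Inter-reduce: drop elements whose leading term is divisible by another's, tail-reduce, and make monic.
Reduced Gröbner basis: {u³ - 15/8u - ½, v² + 29/16u + v - ¾}.

Since the reduced bases disagree, the two ideals are not the same.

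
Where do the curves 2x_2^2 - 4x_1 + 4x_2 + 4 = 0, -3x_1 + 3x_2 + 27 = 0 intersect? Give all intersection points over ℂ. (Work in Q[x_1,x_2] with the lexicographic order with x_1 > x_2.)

Compute a lex Gröbner basis by Buchberger's algorithm.
f_1 = -4x_1 + 2x_2^2 + 4x_2 + 4, LT = x_1.
f_2 = -3x_1 + 3x_2 + 27, LT = x_1.

S(f_1,f_2): lcm = x_1. S = -1/2x_2^2 + 8.
  leading term x_2^2: no divisor's leading term divides it; move -1/2x_2^2 to the remainder.
  leading term 1: no divisor's leading term divides it; move 8 to the remainder.
  remainder -1/2x_2^2 + 8 ≠ 0; add h_3 = -1/2x_2^2 + 8 to the basis.

S(f_1,h_3): leading monomials are coprime, so the S-polynomial reduces to 0 (Buchberger's first criterion).
S(f_2,h_3): leading monomials are coprime, so the S-polynomial reduces to 0 (Buchberger's first criterion).
Every S-polynomial of the final basis reduces to 0, so we have a Gröbner basis.
Inter-reduce: drop elements whose leading term is divisible by another's, tail-reduce, and make monic.
Reduced Gröbner basis: {x_1 - x_2 - 9, x_2^2 - 16}.

The lex basis is triangular: the last element involves only x_2. Solving x_2^2 - 16 = 0 gives x_2 ∈ {-4, 4}; substituting each value into the earlier elements determines the remaining variables.
  x_2 = -4: the earlier basis element becomes x_1 - 5 = 0, giving x_1 = 5 — point (5, -4).
  x_2 = 4: the earlier basis element becomes x_1 - 13 = 0, giving x_1 = 13 — point (13, 4).
Each listed point satisfies every original equation (direct substitution).

{(5, -4), (13, 4)}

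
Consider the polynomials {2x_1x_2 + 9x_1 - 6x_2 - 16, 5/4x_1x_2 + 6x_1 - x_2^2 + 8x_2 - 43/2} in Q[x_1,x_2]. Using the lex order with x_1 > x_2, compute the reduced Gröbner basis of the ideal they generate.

G = {x_1 - 8/3x_2^2 + 94/3x_2 - 92/3, x_2^3 - 29/4x_2^2 - 85/2x_2 + 195/4}

f_1 = 2x_1x_2 + 9x_1 - 6x_2 - 16, LT = x_1x_2.
f_2 = 5/4x_1x_2 + 6x_1 - x_2^2 + 8x_2 - 43/2, LT = x_1x_2.

S(f_1,f_2): lcm = x_1x_2. S = -3/10x_1 + 4/5x_2^2 - 47/5x_2 + 46/5.
  leading term x_1: no divisor's leading term divides it; move -3/10x_1 to the remainder.
  leading term x_2^2: no divisor's leading term divides it; move 4/5x_2^2 to the remainder.
  leading term x_2: no divisor's leading term divides it; move -47/5x_2 to the remainder.
  leading term 1: no divisor's leading term divides it; move 46/5 to the remainder.
  remainder -3/10x_1 + 4/5x_2^2 - 47/5x_2 + 46/5 ≠ 0; add g_3 = -3/10x_1 + 4/5x_2^2 - 47/5x_2 + 46/5 to the basis.

S(f_1,g_3): lcm = x_1x_2. S = 9/2x_1 + 8/3x_2^3 - 94/3x_2^2 + 83/3x_2 - 8.
  leading term x_1: subtract (-15)·g_3 from 9/2x_1 + 8/3x_2^3 - 94/3x_2^2 + 83/3x_2 - 8 → 8/3x_2^3 - 58/3x_2^2 - 340/3x_2 + 130
  leading term x_2^3: no divisor's leading term divides it; move 8/3x_2^3 to the remainder.
  leading term x_2^2: no divisor's leading term divides it; move -58/3x_2^2 to the remainder.
  leading term x_2: no divisor's leading term divides it; move -340/3x_2 to the remainder.
  leading term 1: no divisor's leading term divides it; move 130 to the remainder.
  remainder 8/3x_2^3 - 58/3x_2^2 - 340/3x_2 + 130 ≠ 0; add g_4 = 8/3x_2^3 - 58/3x_2^2 - 340/3x_2 + 130 to the basis.

The other S-polynomials (S(f_2,g_3), S(f_1,g_4), S(f_2,g_4), S(g_3,g_4)) all reduce to 0 modulo the current basis, so we have a Gröbner basis.
Inter-reduce: drop elements whose leading term is divisible by another's, tail-reduce, and make monic.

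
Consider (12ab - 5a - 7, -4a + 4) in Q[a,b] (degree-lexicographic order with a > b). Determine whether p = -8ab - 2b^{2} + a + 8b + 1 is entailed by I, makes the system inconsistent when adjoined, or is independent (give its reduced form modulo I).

-8ab - 2b^{2} + a + 8b + 1 lies in I (it reduces to 0).

First compute the reduced Gröbner basis of I by Buchberger's algorithm.
f_1 = 12ab - 5a - 7, LT = ab.
f_2 = -4a + 4, LT = a.

S(f_1,f_2): lcm = ab. S = -\tfrac{5}{12}a + b - \tfrac{7}{12}.
  leading term a: subtract (\tfrac{5}{48})·f_2 from -\tfrac{5}{12}a + b - \tfrac{7}{12} → b - 1
  leading term b: no divisor's leading term divides it; move b to the remainder.
  leading term 1: no divisor's leading term divides it; move -1 to the remainder.
  remainder b - 1 ≠ 0; add h_3 = b - 1 to the basis.

The other S-polynomials (S(f_1,h_3), S(f_2,h_3)) all reduce to 0 modulo the current basis, so we have a Gröbner basis.
Inter-reduce: drop elements whose leading term is divisible by another's, tail-reduce, and make monic.
Reduced Gröbner basis: {a - 1, b - 1}.
Label its elements g_1 = a - 1, g_2 = b - 1.

Reduce p = -8ab - 2b^{2} + a + 8b + 1 modulo G:
  leading term ab: subtract (-8b)·g_1 from -8ab - 2b^{2} + a + 8b + 1 → -2b^{2} + a + 1
  leading term b^{2}: subtract (-2b)·g_2 from -2b^{2} + a + 1 → a - 2b + 1
  leading term a: subtract (1)·g_1 from a - 2b + 1 → -2b + 2
  leading term b: subtract (-2)·g_2 from -2b + 2 → 0
  normal form = 0.
Since the normal form is 0, p ∈ I.

Ideal membership is decidable via reduction modulo a Gröbner basis.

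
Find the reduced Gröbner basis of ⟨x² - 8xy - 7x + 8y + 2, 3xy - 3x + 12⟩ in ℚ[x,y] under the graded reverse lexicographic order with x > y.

This is the nonlinear analogue of row-reducing a linear system.

f_1 = x² - 8xy - 7x + 8y + 2, LT = x².
f_2 = 3xy - 3x + 12, LT = xy.

S(f_1,f_2): lcm = x²y. S = -8xy² + x² - 7xy + 8y² - 4x + 2y.
  leading term xy²: subtract (-8/3y)·f_2 from -8xy² + x² - 7xy + 8y² - 4x + 2y → x² - 15xy + 8y² - 4x + 34y
  leading term x²: subtract (1)·f_1 from x² - 15xy + 8y² - 4x + 34y → -7xy + 8y² + 3x + 26y - 2
  leading term xy: subtract (-7/3)·f_2 from -7xy + 8y² + 3x + 26y - 2 → 8y² - 4x + 26y + 26
  leading term y²: no divisor's leading term divides it; move 8y² to the remainder.
  leading term x: no divisor's leading term divides it; move -4x to the remainder.
  leading term y: no divisor's leading term divides it; move 26y to the remainder.
  leading term 1: no divisor's leading term divides it; move 26 to the remainder.
  remainder 8y² - 4x + 26y + 26 ≠ 0; add g_3 = 8y² - 4x + 26y + 26 to the basis.

The other S-polynomials (S(f_1,g_3), S(f_2,g_3)) all reduce to 0 modulo the current basis, so we have a Gröbner basis.

G = {x² - 15x + 8y + 34, xy - x + 4, y² - ½x + 13/4y + 13/4}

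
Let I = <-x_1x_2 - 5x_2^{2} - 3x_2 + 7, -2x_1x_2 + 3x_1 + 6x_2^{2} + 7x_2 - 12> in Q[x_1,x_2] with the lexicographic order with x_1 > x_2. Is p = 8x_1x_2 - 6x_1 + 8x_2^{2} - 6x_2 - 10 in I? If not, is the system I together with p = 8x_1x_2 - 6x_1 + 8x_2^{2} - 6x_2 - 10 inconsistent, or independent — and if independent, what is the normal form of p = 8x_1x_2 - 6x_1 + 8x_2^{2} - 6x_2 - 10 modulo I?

First compute the reduced Gröbner basis of I by Buchberger's algorithm.
f_1 = -x_1x_2 - 5x_2^{2} - 3x_2 + 7, LT = x_1x_2.
f_2 = -2x_1x_2 + 3x_1 + 6x_2^{2} + 7x_2 - 12, LT = x_1x_2.

S(f_1,f_2): lcm = x_1x_2. S = \tfrac{3}{2}x_1 + 8x_2^{2} + \tfrac{13}{2}x_2 - 13.
  reduce S modulo (f_1, f_2):
  remainder \tfrac{3}{2}x_1 + 8x_2^{2} + \tfrac{13}{2}x_2 - 13 ≠ 0; add h_3 = \tfrac{3}{2}x_1 + 8x_2^{2} + \tfrac{13}{2}x_2 - 13 to the basis.

S(f_1,h_3): lcm = x_1x_2. S = -\tfrac{16}{3}x_2^{3} + \tfrac{2}{3}x_2^{2} + \tfrac{35}{3}x_2 - 7.
  reduce S modulo (f_1, f_2, h_3):
  remainder -\tfrac{16}{3}x_2^{3} + \tfrac{2}{3}x_2^{2} + \tfrac{35}{3}x_2 - 7 ≠ 0; add h_4 = -\tfrac{16}{3}x_2^{3} + \tfrac{2}{3}x_2^{2} + \tfrac{35}{3}x_2 - 7 to the basis.

The other S-polynomials (S(f_2,h_3), S(f_1,h_4), S(f_2,h_4), S(h_3,h_4)) all reduce to 0 modulo the current basis, so we have a Gröbner basis.
Inter-reduce: drop elements whose leading term is divisible by another's, tail-reduce, and make monic.
Reduced Gröbner basis: {x_1 + \tfrac{16}{3}x_2^{2} + \tfrac{13}{3}x_2 - \tfrac{26}{3}, x_2^{3} - \tfrac{1}{8}x_2^{2} - \tfrac{35}{16}x_2 + \tfrac{21}{16}}.
Label its elements g_1 = x_1 + \tfrac{16}{3}x_2^{2} + \tfrac{13}{3}x_2 - \tfrac{26}{3}, g_2 = x_2^{3} - \tfrac{1}{8}x_2^{2} - \tfrac{35}{16}x_2 + \tfrac{21}{16}.

Reduce p = 8x_1x_2 - 6x_1 + 8x_2^{2} - 6x_2 - 10 modulo G:
  leading term x_1x_2: subtract (8x_2)·g_1 from 8x_1x_2 - 6x_1 + 8x_2^{2} - 6x_2 - 10 → -6x_1 - \tfrac{128}{3}x_2^{3} - \tfrac{80}{3}x_2^{2} + \tfrac{190}{3}x_2 - 10
  leading term x_1: subtract (-6)·g_1 from -6x_1 - \tfrac{128}{3}x_2^{3} - \tfrac{80}{3}x_2^{2} + \tfrac{190}{3}x_2 - 10 → -\tfrac{128}{3}x_2^{3} + \tfrac{16}{3}x_2^{2} + \tfrac{268}{3}x_2 - 62
  leading term x_2^{3}: subtract (-\tfrac{128}{3})·g_2 from -\tfrac{128}{3}x_2^{3} + \tfrac{16}{3}x_2^{2} + \tfrac{268}{3}x_2 - 62 → -4x_2 - 6
  leading term x_2: no divisor's leading term divides it; move -4x_2 to the remainder.
  leading term 1: no divisor's leading term divides it; move -6 to the remainder.
  normal form = -4x_2 - 6.
The normal form is nonzero, so p ∉ I. Since p minus its normal form lies in I, I + (p) = I + (r) where r = -4x_2 - 6; decide whether this ideal is the whole ring.
Run Buchberger on G together with r (pairs among the g_i already reduce to 0 since G is a Gröbner basis):
g_1 = x_1 + \tfrac{16}{3}x_2^{2} + \tfrac{13}{3}x_2 - \tfrac{26}{3}, LT = x_1.
g_2 = x_2^{3} - \tfrac{1}{8}x_2^{2} - \tfrac{35}{16}x_2 + \tfrac{21}{16}, LT = x_2^{3}.
r = -4x_2 - 6, LT = x_2.

S(g_2,r): lcm = x_2^{3}. S = -\tfrac{13}{8}x_2^{2} - \tfrac{35}{16}x_2 + \tfrac{21}{16}.
  reduce S modulo (g_1, g_2, r):
  remainder \tfrac{15}{16} ≠ 0; add m_4 = \tfrac{15}{16} to the basis.

The other S-polynomials (S(g_1,g_2), S(g_1,r), S(g_1,m_4), S(g_2,m_4), S(r,m_4)) all reduce to 0 modulo the current basis, so we have a Gröbner basis.
Inter-reduce: drop elements whose leading term is divisible by another's, tail-reduce, and make monic.
Reduced Gröbner basis: {1}.
The reduced Gröbner basis of I + (p) is {1}: the ideal is the whole ring, so the enlarged system has no common solution — adjoining p is inconsistent.

The remainder on division by a Gröbner basis is unique — it is the normal form.

Adjoining 8x_1x_2 - 6x_1 + 8x_2^{2} - 6x_2 - 10 makes the ideal the whole ring: the system is inconsistent.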